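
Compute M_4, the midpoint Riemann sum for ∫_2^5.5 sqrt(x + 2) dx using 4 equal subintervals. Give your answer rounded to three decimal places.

Δx = (5.5 − 2)/4 = 0.875.
Midpoints: 2.4375, 3.3125, 4.1875, 5.0625.
f(2.4375) ≈ 2.107, f(3.3125) ≈ 2.305, f(4.1875) ≈ 2.487, f(5.0625) ≈ 2.658.
Sum = Δx · [f(2.4375) + f(3.3125) + f(4.1875) + f(5.0625)].
Sum ≈ 8.362.

8.362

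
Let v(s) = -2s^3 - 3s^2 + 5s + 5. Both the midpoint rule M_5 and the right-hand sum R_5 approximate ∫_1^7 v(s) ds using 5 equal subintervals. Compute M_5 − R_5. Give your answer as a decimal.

M_5 = -1372.56.
R_5 = -1909.68.
M_5 − R_5 = 537.12.

537.12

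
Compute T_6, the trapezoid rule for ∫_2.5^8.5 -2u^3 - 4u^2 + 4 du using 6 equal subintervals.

Δu = (8.5 − 2.5)/6 = 1.
f(2.5) = -52.25, f(3.5) = -130.75, f(4.5) = -259.25, f(5.5) = -449.75, f(6.5) = -714.25, f(7.5) = -1064.75, f(8.5) = -1513.25.
T_6 = (Δu/2)·[f(u_0) + 2f(u_1) + ... + 2f(u_{5}) + f(u_6)].
Sum = -3401.5.

-3401.5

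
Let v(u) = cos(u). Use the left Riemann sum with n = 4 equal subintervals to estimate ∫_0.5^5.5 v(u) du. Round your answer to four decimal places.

Δu = (5.5 − 0.5)/4 = 1.25.
Left endpoints: 0.5, 1.75, 3, 4.25.
v(0.5) ≈ 0.8776, v(1.75) ≈ -0.1782, v(3) ≈ -0.9900, v(4.25) ≈ -0.4461.
Sum = Δu · [v(0.5) + v(1.75) + v(3) + v(4.25)].
Sum ≈ -0.9209.

-0.9209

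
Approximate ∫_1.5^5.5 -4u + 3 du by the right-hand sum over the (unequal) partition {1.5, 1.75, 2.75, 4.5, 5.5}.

-54.25

Subinterval widths: 0.25, 1, 1.75, 1.
Right endpoints: 1.75, 2.75, 4.5, 5.5.
f(1.75) = -4, f(2.75) = -8, f(4.5) = -15, f(5.5) = -19.
Sum = Σ Δu_i · f(u_i).
Sum = -54.25.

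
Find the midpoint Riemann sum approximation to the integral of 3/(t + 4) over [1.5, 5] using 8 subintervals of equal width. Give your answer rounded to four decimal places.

1.4769

Δt = (5 − 1.5)/8 = 0.4375.
Midpoints: 1.71875, 2.15625, 2.59375, 3.03125, 3.46875, 3.90625, 4.34375, 4.78125.
f(1.71875) = 32/61, f(2.15625) = 96/197, f(2.59375) = 96/211, f(3.03125) = 32/75, f(3.46875) = 96/239, f(3.90625) = 96/253, f(4.34375) = 32/89, f(4.78125) = 96/281.
Sum = Δt · [f(1.71875) + f(2.15625) + f(2.59375) + ...].
Sum ≈ 1.4769.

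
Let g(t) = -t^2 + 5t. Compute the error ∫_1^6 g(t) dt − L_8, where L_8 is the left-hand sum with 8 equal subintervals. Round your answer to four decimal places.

-2.7995

Exact integral: ∫_1^6 g(t) dt ≈ 15.833333.
L_8 = 18.6328125.
Error ≈ 15.833333 − 18.6328125 ≈ -2.7995.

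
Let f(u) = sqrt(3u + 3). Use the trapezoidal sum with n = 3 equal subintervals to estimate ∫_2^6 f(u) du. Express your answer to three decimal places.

Δu = (6 − 2)/3 = 4/3.
f(2) ≈ 3.000, f(10/3) ≈ 3.606, f(14/3) ≈ 4.123, f(6) ≈ 4.583.
T_3 = (Δu/2)·[f(u_0) + 2f(u_1) + 2f(u_2) + f(u_3)].
Sum ≈ 15.360.

15.360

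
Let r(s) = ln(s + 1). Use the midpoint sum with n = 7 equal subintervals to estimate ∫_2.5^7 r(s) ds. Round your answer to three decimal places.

Δs = (7 − 2.5)/7 = 9/14.
Midpoints: 79/28, 97/28, 115/28, 4.75, 151/28, 169/28, 187/28.
r(79/28) ≈ 1.341, r(97/28) ≈ 1.496, r(115/28) ≈ 1.631, r(4.75) ≈ 1.749, r(151/28) ≈ 1.855, r(169/28) ≈ 1.951, r(187/28) ≈ 2.038.
Sum = Δs · [r(79/28) + r(97/28) + r(115/28) + ...].
Sum ≈ 7.754.

7.754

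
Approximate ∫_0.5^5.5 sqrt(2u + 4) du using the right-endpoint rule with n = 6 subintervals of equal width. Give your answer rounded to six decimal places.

Δu = (5.5 − 0.5)/6 = 5/6.
Right endpoints: 4/3, 13/6, 3, 23/6, 14/3, 5.5.
f(4/3) ≈ 2.581989, f(13/6) ≈ 2.886751, f(3) ≈ 3.162278, f(23/6) ≈ 3.415650, f(14/3) ≈ 3.651484, f(5.5) ≈ 3.872983.
Sum = Δu · [f(4/3) + f(13/6) + f(3) + ...].
Sum ≈ 16.309279.

16.309279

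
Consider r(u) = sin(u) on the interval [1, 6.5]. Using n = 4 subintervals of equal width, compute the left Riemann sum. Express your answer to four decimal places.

0.0653

Δu = (6.5 − 1)/4 = 1.375.
Left endpoints: 1, 2.375, 3.75, 5.125.
r(1) ≈ 0.8415, r(2.375) ≈ 0.6937, r(3.75) ≈ -0.5716, r(5.125) ≈ -0.9161.
Sum = Δu · [r(1) + r(2.375) + r(3.75) + r(5.125)].
Sum ≈ 0.0653.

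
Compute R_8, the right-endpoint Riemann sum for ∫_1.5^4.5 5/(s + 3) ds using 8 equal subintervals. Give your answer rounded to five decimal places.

2.47264

Δs = (4.5 − 1.5)/8 = 0.375.
Right endpoints: 1.875, 2.25, 2.625, 3, 3.375, 3.75, 4.125, 4.5.
f(1.875) = 40/39, f(2.25) = 20/21, f(2.625) = 8/9, f(3) = 5/6, f(3.375) = 40/51, f(3.75) = 20/27, f(4.125) = 40/57, f(4.5) = 2/3.
Sum = Δs · [f(1.875) + f(2.25) + f(2.625) + ...].
Sum ≈ 2.47264.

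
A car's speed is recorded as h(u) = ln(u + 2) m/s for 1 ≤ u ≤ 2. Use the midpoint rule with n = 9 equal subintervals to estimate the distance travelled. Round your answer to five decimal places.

Δu = (2 − 1)/9 = 1/9.
Midpoints: 19/18, 7/6, 23/18, 25/18, 1.5, 29/18, 31/18, 11/6, 35/18.
h(19/18) ≈ 1.11696, h(7/6) ≈ 1.15268, h(23/18) ≈ 1.18717, h(25/18) ≈ 1.22050, h(1.5) ≈ 1.25276, h(29/18) ≈ 1.28402, h(31/18) ≈ 1.31432, h(11/6) ≈ 1.34373, h(35/18) ≈ 1.37231.
Sum = Δu · [h(19/18) + h(7/6) + h(23/18) + ...].
Sum ≈ 1.24938.

1.24938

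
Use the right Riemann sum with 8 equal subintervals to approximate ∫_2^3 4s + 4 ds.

Δs = (3 − 2)/8 = 0.125.
Right endpoints: 2.125, 2.25, 2.375, 2.5, 2.625, 2.75, 2.875, 3.
f(2.125) = 12.5, f(2.25) = 13, f(2.375) = 13.5, f(2.5) = 14, f(2.625) = 14.5, f(2.75) = 15, f(2.875) = 15.5, f(3) = 16.
Sum = Δs · [f(2.125) + f(2.25) + f(2.375) + ...].
Sum = 14.25.

14.25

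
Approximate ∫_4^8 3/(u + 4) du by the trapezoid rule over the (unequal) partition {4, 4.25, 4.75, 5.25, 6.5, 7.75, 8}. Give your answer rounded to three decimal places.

1.218

Subinterval widths: 0.25, 0.5, 0.5, 1.25, 1.25, 0.25.
f(4) = 0.375, f(4.25) = 4/11, f(4.75) = 12/35, f(5.25) = 12/37, f(6.5) = 2/7, f(7.75) = 12/47, f(8) = 0.25.
On each subinterval the trapezoid contributes (Δu_i/2)·[f(u_{i-1}) + f(u_i)].
Sum ≈ 1.218.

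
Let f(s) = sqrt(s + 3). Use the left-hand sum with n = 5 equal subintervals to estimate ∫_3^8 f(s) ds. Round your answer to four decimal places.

Δs = (8 − 3)/5 = 1.
Left endpoints: 3, 4, 5, 6, 7.
f(3) ≈ 2.4495, f(4) ≈ 2.6458, f(5) ≈ 2.8284, f(6) ≈ 3.0000, f(7) ≈ 3.1623.
Sum = Δs · [f(3) + f(4) + f(5) + f(6) + f(7)].
Sum ≈ 14.0859.

14.0859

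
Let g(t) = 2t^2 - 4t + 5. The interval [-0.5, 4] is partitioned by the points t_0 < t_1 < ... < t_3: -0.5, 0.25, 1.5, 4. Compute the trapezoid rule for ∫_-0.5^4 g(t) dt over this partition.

39.75

Subinterval widths: 0.75, 1.25, 2.5.
g(-0.5) = 7.5, g(0.25) = 4.125, g(1.5) = 3.5, g(4) = 21.
On each subinterval the trapezoid contributes (Δt_i/2)·[g(t_{i-1}) + g(t_i)].
Sum = 39.75.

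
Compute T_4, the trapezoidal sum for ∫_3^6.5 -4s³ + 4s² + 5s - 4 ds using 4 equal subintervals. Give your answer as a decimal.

-1328.44140625

Δs = (6.5 − 3)/4 = 0.875.
f(3) = -61, f(3.875) = -157.3046875, f(4.75) = -318.6875, f(5.625) = -561.2265625, f(6.5) = -901.
T_4 = (Δs/2)·[f(s_0) + 2f(s_1) + 2f(s_2) + 2f(s_3) + f(s_4)].
Sum = -1328.44140625.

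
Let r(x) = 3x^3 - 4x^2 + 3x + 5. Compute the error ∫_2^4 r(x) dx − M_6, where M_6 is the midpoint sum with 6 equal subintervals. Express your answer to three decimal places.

0.426

Exact integral: ∫_2^4 r(x) dx ≈ 133.33333.
M_6 ≈ 132.90741.
Error ≈ 133.33333 − 132.90741 ≈ 0.426.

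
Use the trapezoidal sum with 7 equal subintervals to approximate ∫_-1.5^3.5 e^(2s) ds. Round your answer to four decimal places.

Δs = (3.5 − (-1.5))/7 = 5/7.
f(-1.5) ≈ 0.0498, f(-11/14) ≈ 0.2077, f(-1/14) ≈ 0.8669, f(9/14) ≈ 3.6173, f(19/14) ≈ 15.0938, f(29/14) ≈ 62.9825, f(39/14) ≈ 262.8093, f(3.5) ≈ 1096.6332.
T_7 = (Δs/2)·[f(s_0) + 2f(s_1) + ... + 2f(s_{6}) + f(s_7)].
Sum ≈ 638.5135.

638.5135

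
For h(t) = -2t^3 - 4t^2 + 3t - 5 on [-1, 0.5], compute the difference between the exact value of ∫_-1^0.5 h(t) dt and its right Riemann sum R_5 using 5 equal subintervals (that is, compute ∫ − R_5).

-0.73125

Exact integral: ∫_-1^0.5 h(t) dt = -9.65625.
R_5 = -8.925.
Error = -9.65625 − (-8.925) = -0.73125.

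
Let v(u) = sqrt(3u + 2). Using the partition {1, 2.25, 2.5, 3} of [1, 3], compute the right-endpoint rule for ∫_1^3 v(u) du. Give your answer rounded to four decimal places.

6.1264

Subinterval widths: 1.25, 0.25, 0.5.
Right endpoints: 2.25, 2.5, 3.
v(2.25) ≈ 2.9580, v(2.5) ≈ 3.0822, v(3) ≈ 3.3166.
Sum = Σ Δu_i · v(u_i).
Sum ≈ 6.1264.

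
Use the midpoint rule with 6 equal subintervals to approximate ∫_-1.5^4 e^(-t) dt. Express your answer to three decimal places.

4.311

Δt = (4 − (-1.5))/6 = 11/12.
Midpoints: -25/24, -0.125, 19/24, 41/24, 2.625, 85/24.
f(-25/24) ≈ 2.834, f(-0.125) ≈ 1.133, f(19/24) ≈ 0.453, f(41/24) ≈ 0.181, f(2.625) ≈ 0.072, f(85/24) ≈ 0.029.
Sum = Δt · [f(-25/24) + f(-0.125) + f(19/24) + ...].
Sum ≈ 4.311.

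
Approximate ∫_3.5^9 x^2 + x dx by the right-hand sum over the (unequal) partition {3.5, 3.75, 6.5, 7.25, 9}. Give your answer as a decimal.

Subinterval widths: 0.25, 2.75, 0.75, 1.75.
Right endpoints: 3.75, 6.5, 7.25, 9.
f(3.75) = 17.8125, f(6.5) = 48.75, f(7.25) = 59.8125, f(9) = 90.
Sum = Σ Δx_i · f(x_i).
Sum = 340.875.

340.875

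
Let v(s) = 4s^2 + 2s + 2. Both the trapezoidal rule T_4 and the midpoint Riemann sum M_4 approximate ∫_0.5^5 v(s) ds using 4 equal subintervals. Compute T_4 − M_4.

5.6953125

T_4 = 204.046875.
M_4 = 198.3515625.
T_4 − M_4 = 5.6953125.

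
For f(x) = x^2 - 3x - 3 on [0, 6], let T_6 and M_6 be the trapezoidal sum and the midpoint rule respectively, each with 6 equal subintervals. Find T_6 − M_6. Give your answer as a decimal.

T_6 = 1.
M_6 = -0.5.
T_6 − M_6 = 1.5.

1.5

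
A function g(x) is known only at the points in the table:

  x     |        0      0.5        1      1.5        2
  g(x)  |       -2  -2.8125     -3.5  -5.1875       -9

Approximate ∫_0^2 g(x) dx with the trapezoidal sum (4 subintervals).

Δx = 0.5.
T_4 = (0.5/2)·[(-2) + 2·(-2.8125) + 2·(-3.5) + 2·(-5.1875) + (-9)] = -8.5.

-8.5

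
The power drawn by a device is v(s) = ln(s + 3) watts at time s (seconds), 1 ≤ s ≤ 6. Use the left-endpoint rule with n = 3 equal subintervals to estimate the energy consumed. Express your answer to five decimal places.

Δs = (6 − 1)/3 = 5/3.
Left endpoints: 1, 8/3, 13/3.
v(1) ≈ 1.38629, v(8/3) ≈ 1.73460, v(13/3) ≈ 1.99243.
Sum = Δs · [v(1) + v(8/3) + v(13/3)].
Sum ≈ 8.52221.

8.52221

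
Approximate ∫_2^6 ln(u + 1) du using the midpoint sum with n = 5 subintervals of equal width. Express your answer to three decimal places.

6.331

Δu = (6 − 2)/5 = 0.8.
Midpoints: 2.4, 3.2, 4, 4.8, 5.6.
f(2.4) ≈ 1.224, f(3.2) ≈ 1.435, f(4) ≈ 1.609, f(4.8) ≈ 1.758, f(5.6) ≈ 1.887.
Sum = Δu · [f(2.4) + f(3.2) + f(4) + f(4.8) + f(5.6)].
Sum ≈ 6.331.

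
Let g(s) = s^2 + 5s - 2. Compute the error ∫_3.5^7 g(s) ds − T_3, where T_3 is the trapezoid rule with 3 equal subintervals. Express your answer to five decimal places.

-0.79398

Exact integral: ∫_3.5^7 g(s) ds ≈ 184.9166667.
T_3 ≈ 185.7106481.
Error ≈ 184.9166667 − 185.7106481 ≈ -0.79398.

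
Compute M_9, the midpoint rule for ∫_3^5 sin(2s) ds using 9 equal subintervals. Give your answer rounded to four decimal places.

0.9071

Δs = (5 − 3)/9 = 2/9.
Midpoints: 28/9, 10/3, 32/9, 34/9, 4, 38/9, 40/9, 14/3, 44/9.
f(28/9) ≈ -0.0609, f(10/3) ≈ 0.3742, f(32/9) ≈ 0.7365, f(34/9) ≈ 0.9558, f(4) ≈ 0.9894, f(38/9) ≈ 0.8307, f(40/9) ≈ 0.5106, f(14/3) ≈ 0.0913, f(44/9) ≈ -0.3457.
Sum = Δs · [f(28/9) + f(10/3) + f(32/9) + ...].
Sum ≈ 0.9071.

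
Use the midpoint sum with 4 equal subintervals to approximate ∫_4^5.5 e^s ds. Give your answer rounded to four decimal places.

Δs = (5.5 − 4)/4 = 0.375.
Midpoints: 4.1875, 4.5625, 4.9375, 5.3125.
f(4.1875) ≈ 65.8579, f(4.5625) ≈ 95.8227, f(4.9375) ≈ 139.4213, f(5.3125) ≈ 202.8567.
Sum = Δs · [f(4.1875) + f(4.5625) + f(4.9375) + f(5.3125)].
Sum ≈ 188.9845.

188.9845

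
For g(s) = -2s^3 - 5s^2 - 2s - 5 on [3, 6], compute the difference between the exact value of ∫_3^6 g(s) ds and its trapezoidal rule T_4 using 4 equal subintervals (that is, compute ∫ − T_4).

9

Exact integral: ∫_3^6 g(s) ds = -964.5.
T_4 = -973.5.
Error = -964.5 − (-973.5) = 9.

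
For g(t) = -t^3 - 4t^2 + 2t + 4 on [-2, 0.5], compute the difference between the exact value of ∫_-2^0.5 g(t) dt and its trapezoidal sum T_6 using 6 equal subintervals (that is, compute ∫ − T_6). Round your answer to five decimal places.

Exact integral: ∫_-2^0.5 g(t) dt ≈ -0.5989583.
T_6 ≈ -0.7255498.
Error ≈ -0.5989583 − (-0.7255498) ≈ 0.12659.

0.12659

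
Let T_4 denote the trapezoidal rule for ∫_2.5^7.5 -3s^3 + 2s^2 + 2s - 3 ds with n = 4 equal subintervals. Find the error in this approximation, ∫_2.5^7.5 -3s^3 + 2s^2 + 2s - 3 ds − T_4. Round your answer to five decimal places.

Exact integral: ∫_2.5^7.5 f(s) ds ≈ -2037.9166667.
T_4 = -2093.90625.
Error ≈ -2037.9166667 − (-2093.90625) ≈ 55.98958.

55.98958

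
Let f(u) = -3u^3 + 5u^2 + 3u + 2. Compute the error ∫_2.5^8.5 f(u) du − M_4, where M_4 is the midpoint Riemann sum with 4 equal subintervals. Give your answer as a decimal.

Exact integral: ∫_2.5^8.5 f(u) du = -2777.25.
M_4 = -2727.1875.
Error = -2777.25 − (-2727.1875) = -50.0625.

-50.0625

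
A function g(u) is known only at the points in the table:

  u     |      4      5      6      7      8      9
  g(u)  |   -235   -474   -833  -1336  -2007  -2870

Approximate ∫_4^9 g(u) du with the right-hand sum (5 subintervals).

-7520

Δu = 1.
Sum = 1·[(-474) + (-833) + (-1336) + (-2007) + (-2870)] = -7520.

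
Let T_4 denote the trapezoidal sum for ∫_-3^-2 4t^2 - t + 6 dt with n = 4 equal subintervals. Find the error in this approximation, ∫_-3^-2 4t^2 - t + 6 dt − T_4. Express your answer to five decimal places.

-0.04167

Exact integral: ∫_-3^-2 f(t) dt ≈ 33.8333333.
T_4 = 33.875.
Error ≈ 33.8333333 − 33.875 ≈ -0.04167.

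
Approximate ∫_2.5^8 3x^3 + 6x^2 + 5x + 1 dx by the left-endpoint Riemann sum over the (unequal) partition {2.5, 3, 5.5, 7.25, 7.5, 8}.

Subinterval widths: 0.5, 2.5, 1.75, 0.25, 0.5.
Left endpoints: 2.5, 3, 5.5, 7.25, 7.5.
f(2.5) = 97.875, f(3) = 151, f(5.5) = 709.125, f(7.25) = 1495.859375, f(7.5) = 1641.625.
Sum = Σ Δx_i · f(x_i).
Sum = 2862.18359375.

2862.18359375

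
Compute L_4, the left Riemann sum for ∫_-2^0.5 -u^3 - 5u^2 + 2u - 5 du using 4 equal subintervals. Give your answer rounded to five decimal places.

Δu = (0.5 − (-2))/4 = 0.625.
Left endpoints: -2, -1.375, -0.75, -0.125.
f(-2) = -21, f(-1.375) = -7477/512, f(-0.75) = -8.890625, f(-0.125) = -2727/512.
Sum = Δu · [f(-2) + f(-1.375) + f(-0.75) + f(-0.125)].
Sum ≈ -31.13770.

-31.13770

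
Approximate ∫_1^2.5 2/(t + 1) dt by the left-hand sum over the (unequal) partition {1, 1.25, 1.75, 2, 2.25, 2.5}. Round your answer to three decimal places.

Subinterval widths: 0.25, 0.5, 0.25, 0.25, 0.25.
Left endpoints: 1, 1.25, 1.75, 2, 2.25.
f(1) = 1, f(1.25) = 8/9, f(1.75) = 8/11, f(2) = 2/3, f(2.25) = 8/13.
Sum = Σ Δt_i · f(t_i).
Sum ≈ 1.197.

1.197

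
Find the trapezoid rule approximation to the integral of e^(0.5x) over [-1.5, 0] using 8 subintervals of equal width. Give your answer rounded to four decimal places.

Δx = (0 − (-1.5))/8 = 0.1875.
f(-1.5) ≈ 0.4724, f(-1.3125) ≈ 0.5188, f(-1.125) ≈ 0.5698, f(-0.9375) ≈ 0.6258, f(-0.75) ≈ 0.6873, f(-0.5625) ≈ 0.7548, f(-0.375) ≈ 0.8290, f(-0.1875) ≈ 0.9105, f(0) ≈ 1.0000.
T_8 = (Δx/2)·[f(x_0) + 2f(x_1) + ... + 2f(x_{7}) + f(x_8)].
Sum ≈ 1.0560.

1.0560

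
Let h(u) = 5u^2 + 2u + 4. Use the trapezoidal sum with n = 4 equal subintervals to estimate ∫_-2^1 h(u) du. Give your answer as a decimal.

Δu = (1 − (-2))/4 = 0.75.
h(-2) = 20, h(-1.25) = 9.3125, h(-0.5) = 4.25, h(0.25) = 4.8125, h(1) = 11.
T_4 = (Δu/2)·[h(u_0) + 2h(u_1) + 2h(u_2) + 2h(u_3) + h(u_4)].
Sum = 25.40625.

25.40625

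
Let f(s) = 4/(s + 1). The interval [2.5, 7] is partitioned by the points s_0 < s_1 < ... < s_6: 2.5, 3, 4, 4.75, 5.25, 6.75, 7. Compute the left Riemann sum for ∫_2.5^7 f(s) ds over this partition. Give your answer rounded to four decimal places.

Subinterval widths: 0.5, 1, 0.75, 0.5, 1.5, 0.25.
Left endpoints: 2.5, 3, 4, 4.75, 5.25, 6.75.
f(2.5) = 8/7, f(3) = 1, f(4) = 0.8, f(4.75) = 16/23, f(5.25) = 0.64, f(6.75) = 16/31.
Sum = Σ Δs_i · f(s_i).
Sum ≈ 3.6083.

3.6083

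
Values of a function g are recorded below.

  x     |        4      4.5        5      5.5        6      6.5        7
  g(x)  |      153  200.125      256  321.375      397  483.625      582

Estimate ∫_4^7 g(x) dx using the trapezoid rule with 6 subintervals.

Δx = 0.5.
T_6 = (0.5/2)·[153 + 2·200.125 + 2·256 + 2·321.375 + 2·397 + 2·483.625 + 582] = 1012.8125.

1012.8125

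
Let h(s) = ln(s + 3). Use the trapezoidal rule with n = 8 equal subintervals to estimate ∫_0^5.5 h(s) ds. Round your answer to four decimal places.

Δs = (5.5 − 0)/8 = 0.6875.
h(0) ≈ 1.0986, h(0.6875) ≈ 1.3049, h(1.375) ≈ 1.4759, h(2.0625) ≈ 1.6219, h(2.75) ≈ 1.7492, h(3.4375) ≈ 1.8621, h(4.125) ≈ 1.9636, h(4.8125) ≈ 2.0557, h(5.5) ≈ 2.1401.
T_8 = (Δs/2)·[h(s_0) + 2h(s_1) + ... + 2h(s_{7}) + h(s_8)].
Sum ≈ 9.3863.

9.3863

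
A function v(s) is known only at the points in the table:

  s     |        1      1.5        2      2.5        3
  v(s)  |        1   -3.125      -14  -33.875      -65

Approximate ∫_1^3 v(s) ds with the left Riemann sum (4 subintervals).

Δs = 0.5.
Sum = 0.5·[1 + (-3.125) + (-14) + (-33.875)] = -25.

-25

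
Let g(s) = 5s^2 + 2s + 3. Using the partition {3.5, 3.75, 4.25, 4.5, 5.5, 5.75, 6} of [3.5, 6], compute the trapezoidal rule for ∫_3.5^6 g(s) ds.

Subinterval widths: 0.25, 0.5, 0.25, 1, 0.25, 0.25.
g(3.5) = 71.25, g(3.75) = 80.8125, g(4.25) = 101.8125, g(4.5) = 113.25, g(5.5) = 165.25, g(5.75) = 179.8125, g(6) = 195.
On each subinterval the trapezoid contributes (Δs_i/2)·[g(s_{i-1}) + g(s_i)].
Sum = 320.78125.

320.78125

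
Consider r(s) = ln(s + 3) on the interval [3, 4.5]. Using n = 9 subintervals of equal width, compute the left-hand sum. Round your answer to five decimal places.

Δs = (4.5 − 3)/9 = 1/6.
Left endpoints: 3, 19/6, 10/3, 3.5, 11/3, 23/6, 4, 25/6, 13/3.
r(3) ≈ 1.79176, r(19/6) ≈ 1.81916, r(10/3) ≈ 1.84583, r(3.5) ≈ 1.87180, r(11/3) ≈ 1.89712, r(23/6) ≈ 1.92181, r(4) ≈ 1.94591, r(25/6) ≈ 1.96944, r(13/3) ≈ 1.99243.
Sum = Δs · [r(3) + r(19/6) + r(10/3) + ...].
Sum ≈ 2.84254.

2.84254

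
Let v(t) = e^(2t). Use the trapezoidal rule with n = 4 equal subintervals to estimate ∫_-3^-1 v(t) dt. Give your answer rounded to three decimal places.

0.072

Δt = (-1 − (-3))/4 = 0.5.
v(-3) ≈ 0.002, v(-2.5) ≈ 0.007, v(-2) ≈ 0.018, v(-1.5) ≈ 0.050, v(-1) ≈ 0.135.
T_4 = (Δt/2)·[v(t_0) + 2v(t_1) + 2v(t_2) + 2v(t_3) + v(t_4)].
Sum ≈ 0.072.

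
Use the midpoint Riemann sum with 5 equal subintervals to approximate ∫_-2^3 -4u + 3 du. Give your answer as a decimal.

5

Δu = (3 − (-2))/5 = 1.
Midpoints: -1.5, -0.5, 0.5, 1.5, 2.5.
f(-1.5) = 9, f(-0.5) = 5, f(0.5) = 1, f(1.5) = -3, f(2.5) = -7.
Sum = Δu · [f(-1.5) + f(-0.5) + f(0.5) + f(1.5) + f(2.5)].
Sum = 5.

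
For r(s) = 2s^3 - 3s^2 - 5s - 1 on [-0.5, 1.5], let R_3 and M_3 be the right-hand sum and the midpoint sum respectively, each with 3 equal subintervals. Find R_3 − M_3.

-3

R_3 = -11.
M_3 = -8.
R_3 − M_3 = -3.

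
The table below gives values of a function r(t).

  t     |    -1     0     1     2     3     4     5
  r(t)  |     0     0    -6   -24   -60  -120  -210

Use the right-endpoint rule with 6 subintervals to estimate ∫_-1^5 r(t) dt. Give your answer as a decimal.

Δt = 1.
Sum = 1·[0 + (-6) + (-24) + (-60) + (-120) + (-210)] = -420.

-420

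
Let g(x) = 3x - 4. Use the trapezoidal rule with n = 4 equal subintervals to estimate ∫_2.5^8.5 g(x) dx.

75

Δx = (8.5 − 2.5)/4 = 1.5.
g(2.5) = 3.5, g(4) = 8, g(5.5) = 12.5, g(7) = 17, g(8.5) = 21.5.
T_4 = (Δx/2)·[g(x_0) + 2g(x_1) + 2g(x_2) + 2g(x_3) + g(x_4)].
Sum = 75.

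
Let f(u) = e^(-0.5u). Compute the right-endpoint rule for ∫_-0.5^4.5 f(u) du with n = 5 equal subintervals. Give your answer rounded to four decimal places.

Δu = (4.5 − (-0.5))/5 = 1.
Right endpoints: 0.5, 1.5, 2.5, 3.5, 4.5.
f(0.5) ≈ 0.7788, f(1.5) ≈ 0.4724, f(2.5) ≈ 0.2865, f(3.5) ≈ 0.1738, f(4.5) ≈ 0.1054.
Sum = Δu · [f(0.5) + f(1.5) + f(2.5) + f(3.5) + f(4.5)].
Sum ≈ 1.8168.

1.8168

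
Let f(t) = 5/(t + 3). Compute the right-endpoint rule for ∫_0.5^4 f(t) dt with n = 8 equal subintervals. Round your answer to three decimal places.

3.314

Δt = (4 − 0.5)/8 = 0.4375.
Right endpoints: 0.9375, 1.375, 1.8125, 2.25, 2.6875, 3.125, 3.5625, 4.
f(0.9375) = 80/63, f(1.375) = 8/7, f(1.8125) = 80/77, f(2.25) = 20/21, f(2.6875) = 80/91, f(3.125) = 40/49, f(3.5625) = 16/21, f(4) = 5/7.
Sum = Δt · [f(0.9375) + f(1.375) + f(1.8125) + ...].
Sum ≈ 3.314.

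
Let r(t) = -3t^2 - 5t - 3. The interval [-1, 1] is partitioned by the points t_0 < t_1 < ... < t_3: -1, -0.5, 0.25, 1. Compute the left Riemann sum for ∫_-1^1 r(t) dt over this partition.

-4.765625

Subinterval widths: 0.5, 0.75, 0.75.
Left endpoints: -1, -0.5, 0.25.
r(-1) = -1, r(-0.5) = -1.25, r(0.25) = -4.4375.
Sum = Σ Δt_i · r(t_i).
Sum = -4.765625.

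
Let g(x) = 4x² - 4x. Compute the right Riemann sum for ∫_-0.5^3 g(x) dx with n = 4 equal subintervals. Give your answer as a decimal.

Δx = (3 − (-0.5))/4 = 0.875.
Right endpoints: 0.375, 1.25, 2.125, 3.
g(0.375) = -0.9375, g(1.25) = 1.25, g(2.125) = 9.5625, g(3) = 24.
Sum = Δx · [g(0.375) + g(1.25) + g(2.125) + g(3)].
Sum = 29.640625.

29.640625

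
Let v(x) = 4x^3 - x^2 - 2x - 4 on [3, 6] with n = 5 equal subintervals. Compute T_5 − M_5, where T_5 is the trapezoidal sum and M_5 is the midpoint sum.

T_5 = 1122.54.
M_5 = 1108.23.
T_5 − M_5 = 14.31.

14.31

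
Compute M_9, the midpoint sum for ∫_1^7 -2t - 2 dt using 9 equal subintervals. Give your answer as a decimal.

Δt = (7 − 1)/9 = 2/3.
Midpoints: 4/3, 2, 8/3, 10/3, 4, 14/3, 16/3, 6, 20/3.
f(4/3) = -14/3, f(2) = -6, f(8/3) = -22/3, f(10/3) = -26/3, f(4) = -10, f(14/3) = -34/3, f(16/3) = -38/3, f(6) = -14, f(20/3) = -46/3.
Sum = Δt · [f(4/3) + f(2) + f(8/3) + ...].
Sum = -60.

-60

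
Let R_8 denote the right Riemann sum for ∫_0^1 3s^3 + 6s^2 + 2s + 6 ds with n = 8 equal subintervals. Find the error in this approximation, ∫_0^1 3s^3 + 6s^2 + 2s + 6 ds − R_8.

Exact integral: ∫_0^1 f(s) ds = 9.75.
R_8 = 10.46484375.
Error = 9.75 − 10.46484375 = -0.71484375.

-0.71484375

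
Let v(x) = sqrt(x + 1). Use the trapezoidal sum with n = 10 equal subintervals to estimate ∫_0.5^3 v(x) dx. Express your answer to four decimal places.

Δx = (3 − 0.5)/10 = 0.25.
v(0.5) ≈ 1.2247, v(0.75) ≈ 1.3229, v(1) ≈ 1.4142, v(1.25) ≈ 1.5000, v(1.5) ≈ 1.5811, v(1.75) ≈ 1.6583, v(2) ≈ 1.7321, v(2.25) ≈ 1.8028, v(2.5) ≈ 1.8708, v(2.75) ≈ 1.9365, v(3) ≈ 2.0000.
T_10 = (Δx/2)·[v(x_0) + 2v(x_1) + ... + 2v(x_{9}) + v(x_10)].
Sum ≈ 4.1078.

4.1078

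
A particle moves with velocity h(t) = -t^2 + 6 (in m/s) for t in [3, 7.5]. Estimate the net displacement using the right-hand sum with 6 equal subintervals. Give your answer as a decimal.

-122.765625

Δt = (7.5 − 3)/6 = 0.75.
Right endpoints: 3.75, 4.5, 5.25, 6, 6.75, 7.5.
h(3.75) = -8.0625, h(4.5) = -14.25, h(5.25) = -21.5625, h(6) = -30, h(6.75) = -39.5625, h(7.5) = -50.25.
Sum = Δt · [h(3.75) + h(4.5) + h(5.25) + ...].
Sum = -122.765625.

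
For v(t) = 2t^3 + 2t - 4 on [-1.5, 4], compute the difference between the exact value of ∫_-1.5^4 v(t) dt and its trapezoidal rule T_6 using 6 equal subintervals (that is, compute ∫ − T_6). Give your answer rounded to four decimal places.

Exact integral: ∫_-1.5^4 v(t) dt = 117.21875.
T_6 ≈ 122.995660.
Error ≈ 117.21875 − 122.995660 ≈ -5.7769.

-5.7769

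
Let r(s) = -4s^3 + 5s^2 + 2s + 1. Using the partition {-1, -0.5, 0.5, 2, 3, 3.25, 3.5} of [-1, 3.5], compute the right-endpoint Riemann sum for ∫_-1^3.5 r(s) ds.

-107.6875

Subinterval widths: 0.5, 1, 1.5, 1, 0.25, 0.25.
Right endpoints: -0.5, 0.5, 2, 3, 3.25, 3.5.
r(-0.5) = 1.75, r(0.5) = 2.75, r(2) = -7, r(3) = -56, r(3.25) = -77, r(3.5) = -102.25.
Sum = Σ Δs_i · r(s_i).
Sum = -107.6875.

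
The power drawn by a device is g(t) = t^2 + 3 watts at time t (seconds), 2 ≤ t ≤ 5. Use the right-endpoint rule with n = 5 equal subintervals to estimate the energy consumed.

54.48

Δt = (5 − 2)/5 = 0.6.
Right endpoints: 2.6, 3.2, 3.8, 4.4, 5.
g(2.6) = 9.76, g(3.2) = 13.24, g(3.8) = 17.44, g(4.4) = 22.36, g(5) = 28.
Sum = Δt · [g(2.6) + g(3.2) + g(3.8) + g(4.4) + g(5)].
Sum = 54.48.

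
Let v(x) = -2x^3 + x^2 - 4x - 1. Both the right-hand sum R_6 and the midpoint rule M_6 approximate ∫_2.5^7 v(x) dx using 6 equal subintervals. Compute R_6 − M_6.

R_6 = -1409.6953125.
M_6 = -1156.04296875.
R_6 − M_6 = -253.65234375.

-253.65234375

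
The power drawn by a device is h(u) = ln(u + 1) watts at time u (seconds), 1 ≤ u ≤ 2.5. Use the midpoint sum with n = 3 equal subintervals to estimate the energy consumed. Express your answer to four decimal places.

1.5006

Δu = (2.5 − 1)/3 = 0.5.
Midpoints: 1.25, 1.75, 2.25.
h(1.25) ≈ 0.8109, h(1.75) ≈ 1.0116, h(2.25) ≈ 1.1787.
Sum = Δu · [h(1.25) + h(1.75) + h(2.25)].
Sum ≈ 1.5006.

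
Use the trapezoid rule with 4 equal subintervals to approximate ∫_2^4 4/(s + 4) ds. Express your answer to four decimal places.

1.1517

Δs = (4 − 2)/4 = 0.5.
f(2) = 2/3, f(2.5) = 8/13, f(3) = 4/7, f(3.5) = 8/15, f(4) = 0.5.
T_4 = (Δs/2)·[f(s_0) + 2f(s_1) + 2f(s_2) + 2f(s_3) + f(s_4)].
Sum ≈ 1.1517.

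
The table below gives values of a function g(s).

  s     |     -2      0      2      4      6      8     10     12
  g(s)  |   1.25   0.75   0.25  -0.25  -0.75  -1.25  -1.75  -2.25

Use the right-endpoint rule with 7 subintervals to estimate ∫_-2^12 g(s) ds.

Δs = 2.
Sum = 2·[0.75 + 0.25 + (-0.25) + (-0.75) + (-1.25) + (-1.75) + (-2.25)] = -10.5.

-10.5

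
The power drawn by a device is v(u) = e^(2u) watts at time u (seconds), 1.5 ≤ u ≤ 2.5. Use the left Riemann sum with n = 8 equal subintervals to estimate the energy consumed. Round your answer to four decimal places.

Δu = (2.5 − 1.5)/8 = 0.125.
Left endpoints: 1.5, 1.625, 1.75, 1.875, 2, 2.125, 2.25, 2.375.
v(1.5) ≈ 20.0855, v(1.625) ≈ 25.7903, v(1.75) ≈ 33.1155, v(1.875) ≈ 42.5211, v(2) ≈ 54.5982, v(2.125) ≈ 70.1054, v(2.25) ≈ 90.0171, v(2.375) ≈ 115.5843.
Sum = Δu · [v(1.5) + v(1.625) + v(1.75) + ...].
Sum ≈ 56.4772.

56.4772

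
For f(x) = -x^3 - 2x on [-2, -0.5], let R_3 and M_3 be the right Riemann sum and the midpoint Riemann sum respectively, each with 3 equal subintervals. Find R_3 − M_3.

R_3 = 5.25.
M_3 = 7.6171875.
R_3 − M_3 = -2.3671875.

-2.3671875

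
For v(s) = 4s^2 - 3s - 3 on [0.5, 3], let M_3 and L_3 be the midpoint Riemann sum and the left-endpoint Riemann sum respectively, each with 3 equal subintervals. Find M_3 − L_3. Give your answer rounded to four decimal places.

9.7222

M_3 ≈ 14.629630.
L_3 ≈ 4.907407.
M_3 − L_3 ≈ 9.7222.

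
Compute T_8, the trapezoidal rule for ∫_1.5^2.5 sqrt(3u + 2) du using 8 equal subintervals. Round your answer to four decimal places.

Δu = (2.5 − 1.5)/8 = 0.125.
f(1.5) ≈ 2.5495, f(1.625) ≈ 2.6220, f(1.75) ≈ 2.6926, f(1.875) ≈ 2.7613, f(2) ≈ 2.8284, f(2.125) ≈ 2.8940, f(2.25) ≈ 2.9580, f(2.375) ≈ 3.0208, f(2.5) ≈ 3.0822.
T_8 = (Δu/2)·[f(u_0) + 2f(u_1) + ... + 2f(u_{7}) + f(u_8)].
Sum ≈ 2.8241.

2.8241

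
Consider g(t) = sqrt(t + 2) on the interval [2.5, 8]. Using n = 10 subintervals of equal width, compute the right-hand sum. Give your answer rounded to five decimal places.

15.00220

Δt = (8 − 2.5)/10 = 0.55.
Right endpoints: 3.05, 3.6, 4.15, 4.7, 5.25, 5.8, 6.35, 6.9, 7.45, 8.
g(3.05) ≈ 2.24722, g(3.6) ≈ 2.36643, g(4.15) ≈ 2.47992, g(4.7) ≈ 2.58844, g(5.25) ≈ 2.69258, g(5.8) ≈ 2.79285, g(6.35) ≈ 2.88964, g(6.9) ≈ 2.98329, g(7.45) ≈ 3.07409, g(8) ≈ 3.16228.
Sum = Δt · [g(3.05) + g(3.6) + g(4.15) + ...].
Sum ≈ 15.00220.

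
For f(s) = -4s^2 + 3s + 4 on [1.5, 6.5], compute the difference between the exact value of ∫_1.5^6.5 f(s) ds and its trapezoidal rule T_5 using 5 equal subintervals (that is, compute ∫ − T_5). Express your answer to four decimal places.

Exact integral: ∫_1.5^6.5 f(s) ds ≈ -281.666667.
T_5 = -285.
Error ≈ -281.666667 − (-285) ≈ 3.3333.

3.3333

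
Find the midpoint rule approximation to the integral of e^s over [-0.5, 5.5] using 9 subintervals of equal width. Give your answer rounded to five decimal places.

Δs = (5.5 − (-0.5))/9 = 2/3.
Midpoints: -1/6, 0.5, 7/6, 11/6, 2.5, 19/6, 23/6, 4.5, 31/6.
f(-1/6) ≈ 0.84648, f(0.5) ≈ 1.64872, f(7/6) ≈ 3.21127, f(11/6) ≈ 6.25470, f(2.5) ≈ 12.18249, f(19/6) ≈ 23.72826, f(23/6) ≈ 46.21634, f(4.5) ≈ 90.01713, f(31/6) ≈ 175.32943.
Sum = Δs · [f(-1/6) + f(0.5) + f(7/6) + ...].
Sum ≈ 239.62322.

239.62322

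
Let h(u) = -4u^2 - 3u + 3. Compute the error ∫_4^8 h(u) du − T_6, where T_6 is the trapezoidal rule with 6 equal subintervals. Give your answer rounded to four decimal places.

1.1852

Exact integral: ∫_4^8 h(u) du ≈ -657.333333.
T_6 ≈ -658.518519.
Error ≈ -657.333333 − (-658.518519) ≈ 1.1852.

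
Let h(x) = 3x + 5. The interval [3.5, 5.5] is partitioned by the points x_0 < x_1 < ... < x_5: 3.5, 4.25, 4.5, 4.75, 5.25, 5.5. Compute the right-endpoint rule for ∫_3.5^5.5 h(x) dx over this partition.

38.5

Subinterval widths: 0.75, 0.25, 0.25, 0.5, 0.25.
Right endpoints: 4.25, 4.5, 4.75, 5.25, 5.5.
h(4.25) = 17.75, h(4.5) = 18.5, h(4.75) = 19.25, h(5.25) = 20.75, h(5.5) = 21.5.
Sum = Σ Δx_i · h(x_i).
Sum = 38.5.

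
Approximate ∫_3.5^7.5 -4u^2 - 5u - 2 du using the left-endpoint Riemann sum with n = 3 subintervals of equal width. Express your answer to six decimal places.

Δu = (7.5 − 3.5)/3 = 4/3.
Left endpoints: 3.5, 29/6, 37/6.
f(3.5) = -68.5, f(29/6) = -2153/18, f(37/6) = -3329/18.
Sum = Δu · [f(3.5) + f(29/6) + f(37/6)].
Sum ≈ -497.407407.

-497.407407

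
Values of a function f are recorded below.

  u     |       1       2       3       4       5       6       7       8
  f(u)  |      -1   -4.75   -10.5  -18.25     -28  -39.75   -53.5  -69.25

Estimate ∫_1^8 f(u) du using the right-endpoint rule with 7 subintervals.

-224

Δu = 1.
Sum = 1·[(-4.75) + (-10.5) + (-18.25) + (-28) + (-39.75) + (-53.5) + (-69.25)] = -224.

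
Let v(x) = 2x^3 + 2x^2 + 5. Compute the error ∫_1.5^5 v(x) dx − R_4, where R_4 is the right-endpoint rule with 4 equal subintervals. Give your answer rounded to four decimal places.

-135.9303

Exact integral: ∫_1.5^5 v(x) dx ≈ 408.552083.
R_4 ≈ 544.482422.
Error ≈ 408.552083 − 544.482422 ≈ -135.9303.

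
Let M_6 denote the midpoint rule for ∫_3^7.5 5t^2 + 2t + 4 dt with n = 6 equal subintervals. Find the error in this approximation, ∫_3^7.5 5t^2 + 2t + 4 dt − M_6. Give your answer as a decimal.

Exact integral: ∫_3^7.5 f(t) dt = 723.375.
M_6 = 722.3203125.
Error = 723.375 − 722.3203125 = 1.0546875.

1.0546875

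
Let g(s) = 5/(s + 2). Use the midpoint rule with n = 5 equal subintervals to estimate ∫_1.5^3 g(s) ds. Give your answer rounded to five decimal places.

1.78260

Δs = (3 − 1.5)/5 = 0.3.
Midpoints: 1.65, 1.95, 2.25, 2.55, 2.85.
g(1.65) = 100/73, g(1.95) = 100/79, g(2.25) = 20/17, g(2.55) = 100/91, g(2.85) = 100/97.
Sum = Δs · [g(1.65) + g(1.95) + g(2.25) + g(2.55) + g(2.85)].
Sum ≈ 1.78260.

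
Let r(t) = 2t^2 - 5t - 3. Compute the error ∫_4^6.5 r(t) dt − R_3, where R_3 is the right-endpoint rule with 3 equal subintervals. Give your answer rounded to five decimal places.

Exact integral: ∫_4^6.5 r(t) dt ≈ 67.2916667.
R_3 ≈ 84.5370370.
Error ≈ 67.2916667 − 84.5370370 ≈ -17.24537.

-17.24537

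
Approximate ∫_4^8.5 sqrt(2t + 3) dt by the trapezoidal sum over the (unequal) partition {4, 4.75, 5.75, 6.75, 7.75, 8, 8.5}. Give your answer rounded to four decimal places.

17.6481

Subinterval widths: 0.75, 1, 1, 1, 0.25, 0.5.
f(4) ≈ 3.3166, f(4.75) ≈ 3.5355, f(5.75) ≈ 3.8079, f(6.75) ≈ 4.0620, f(7.75) ≈ 4.3012, f(8) ≈ 4.3589, f(8.5) ≈ 4.4721.
On each subinterval the trapezoid contributes (Δt_i/2)·[f(t_{i-1}) + f(t_i)].
Sum ≈ 17.6481.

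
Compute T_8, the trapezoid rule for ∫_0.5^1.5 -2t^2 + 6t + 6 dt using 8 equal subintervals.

Δt = (1.5 − 0.5)/8 = 0.125.
f(0.5) = 8.5, f(0.625) = 8.96875, f(0.75) = 9.375, f(0.875) = 9.71875, f(1) = 10, f(1.125) = 10.21875, f(1.25) = 10.375, f(1.375) = 10.46875, f(1.5) = 10.5.
T_8 = (Δt/2)·[f(t_0) + 2f(t_1) + ... + 2f(t_{7}) + f(t_8)].
Sum = 9.828125.

9.828125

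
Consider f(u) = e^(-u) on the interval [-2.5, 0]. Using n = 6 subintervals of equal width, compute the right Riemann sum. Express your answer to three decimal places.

Δu = (0 − (-2.5))/6 = 5/12.
Right endpoints: -25/12, -5/3, -1.25, -5/6, -5/12, 0.
f(-25/12) ≈ 8.031, f(-5/3) ≈ 5.294, f(-1.25) ≈ 3.490, f(-5/6) ≈ 2.301, f(-5/12) ≈ 1.517, f(0) ≈ 1.000.
Sum = Δu · [f(-25/12) + f(-5/3) + f(-1.25) + ...].
Sum ≈ 9.014.

9.014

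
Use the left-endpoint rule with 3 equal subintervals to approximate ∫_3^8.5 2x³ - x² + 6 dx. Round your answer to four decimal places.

1491.6204

Δx = (8.5 − 3)/3 = 11/6.
Left endpoints: 3, 29/6, 20/3.
f(3) = 51, f(29/6) = 11257/54, f(20/3) = 14962/27.
Sum = Δx · [f(3) + f(29/6) + f(20/3)].
Sum ≈ 1491.6204.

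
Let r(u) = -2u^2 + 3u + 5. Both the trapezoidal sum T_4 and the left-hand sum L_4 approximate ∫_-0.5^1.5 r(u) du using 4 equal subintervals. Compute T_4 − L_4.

0.5

T_4 = 10.5.
L_4 = 10.
T_4 − L_4 = 0.5.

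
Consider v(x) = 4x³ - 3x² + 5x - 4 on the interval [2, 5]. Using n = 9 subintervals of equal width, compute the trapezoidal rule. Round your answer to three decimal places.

Δx = (5 − 2)/9 = 1/3.
v(2) = 26, v(7/3) = 1138/27, v(8/3) = 1724/27, v(3) = 92, v(10/3) = 3442/27, v(11/3) = 4622/27, v(4) = 224, v(13/3) = 7744/27, v(14/3) = 9734/27, v(5) = 446.
T_9 = (Δx/2)·[v(x_0) + 2v(x_1) + ... + 2v(x_{8}) + v(x_9)].
Sum ≈ 534.667.

534.667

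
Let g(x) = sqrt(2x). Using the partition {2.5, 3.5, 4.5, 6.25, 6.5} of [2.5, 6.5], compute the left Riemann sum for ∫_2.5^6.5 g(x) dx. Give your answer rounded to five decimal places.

11.01570

Subinterval widths: 1, 1, 1.75, 0.25.
Left endpoints: 2.5, 3.5, 4.5, 6.25.
g(2.5) ≈ 2.23607, g(3.5) ≈ 2.64575, g(4.5) ≈ 3.00000, g(6.25) ≈ 3.53553.
Sum = Σ Δx_i · g(x_i).
Sum ≈ 11.01570.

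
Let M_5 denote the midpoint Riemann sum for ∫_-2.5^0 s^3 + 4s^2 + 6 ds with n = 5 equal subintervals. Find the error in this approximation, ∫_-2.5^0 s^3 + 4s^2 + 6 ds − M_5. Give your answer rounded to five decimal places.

Exact integral: ∫_-2.5^0 f(s) ds ≈ 26.0677083.
M_5 = 26.0546875.
Error ≈ 26.0677083 − 26.0546875 ≈ 0.01302.

0.01302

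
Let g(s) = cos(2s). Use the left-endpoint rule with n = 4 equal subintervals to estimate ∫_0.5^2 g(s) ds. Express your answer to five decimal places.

-0.53746

Δs = (2 − 0.5)/4 = 0.375.
Left endpoints: 0.5, 0.875, 1.25, 1.625.
g(0.5) ≈ 0.54030, g(0.875) ≈ -0.17825, g(1.25) ≈ -0.80114, g(1.625) ≈ -0.99413.
Sum = Δs · [g(0.5) + g(0.875) + g(1.25) + g(1.625)].
Sum ≈ -0.53746.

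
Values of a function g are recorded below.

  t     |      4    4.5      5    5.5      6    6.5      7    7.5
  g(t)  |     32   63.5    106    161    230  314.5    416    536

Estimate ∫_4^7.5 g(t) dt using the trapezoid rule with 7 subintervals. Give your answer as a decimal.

787.5

Δt = 0.5.
T_7 = (0.5/2)·[32 + 2·63.5 + 2·106 + 2·161 + 2·230 + 2·314.5 + 2·416 + 536] = 787.5.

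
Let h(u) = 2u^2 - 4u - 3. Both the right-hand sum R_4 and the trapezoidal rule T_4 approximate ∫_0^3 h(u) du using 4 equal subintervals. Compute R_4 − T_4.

R_4 = -6.1875.
T_4 = -8.4375.
R_4 − T_4 = 2.25.

2.25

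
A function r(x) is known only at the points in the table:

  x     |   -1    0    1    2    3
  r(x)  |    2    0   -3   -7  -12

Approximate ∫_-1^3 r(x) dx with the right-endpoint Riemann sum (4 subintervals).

-22

Δx = 1.
Sum = 1·[0 + (-3) + (-7) + (-12)] = -22.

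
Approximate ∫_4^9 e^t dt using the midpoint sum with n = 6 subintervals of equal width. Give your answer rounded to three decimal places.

7820.233

Δt = (9 − 4)/6 = 5/6.
Midpoints: 53/12, 5.25, 73/12, 83/12, 7.75, 103/12.
f(53/12) ≈ 82.820, f(5.25) ≈ 190.566, f(73/12) ≈ 438.488, f(83/12) ≈ 1008.951, f(7.75) ≈ 2321.572, f(103/12) ≈ 5341.882.
Sum = Δt · [f(53/12) + f(5.25) + f(73/12) + ...].
Sum ≈ 7820.233.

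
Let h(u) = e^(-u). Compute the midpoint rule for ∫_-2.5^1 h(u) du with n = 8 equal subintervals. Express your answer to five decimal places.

Δu = (1 − (-2.5))/8 = 0.4375.
Midpoints: -2.28125, -1.84375, -1.40625, -0.96875, -0.53125, -0.09375, 0.34375, 0.78125.
h(-2.28125) ≈ 9.78891, h(-1.84375) ≈ 6.32019, h(-1.40625) ≈ 4.08062, h(-0.96875) ≈ 2.63465, h(-0.53125) ≈ 1.70106, h(-0.09375) ≈ 1.09829, h(0.34375) ≈ 0.70911, h(0.78125) ≈ 0.45783.
Sum = Δu · [h(-2.28125) + h(-1.84375) + h(-1.40625) + ...].
Sum ≈ 11.72091.

11.72091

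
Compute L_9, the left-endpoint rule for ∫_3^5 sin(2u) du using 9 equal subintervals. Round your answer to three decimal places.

Δu = (5 − 3)/9 = 2/9.
Left endpoints: 3, 29/9, 31/9, 11/3, 35/9, 37/9, 13/3, 41/9, 43/9.
f(3) ≈ -0.279, f(29/9) ≈ 0.161, f(31/9) ≈ 0.569, f(11/3) ≈ 0.867, f(35/9) ≈ 0.997, f(37/9) ≈ 0.933, f(13/3) ≈ 0.688, f(41/9) ≈ 0.309, f(43/9) ≈ -0.130.
Sum = Δu · [f(3) + f(29/9) + f(31/9) + ...].
Sum ≈ 0.914.

0.914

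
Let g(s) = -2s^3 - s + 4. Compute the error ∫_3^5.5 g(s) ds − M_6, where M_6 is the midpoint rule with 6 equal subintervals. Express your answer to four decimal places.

-0.9223

Exact integral: ∫_3^5.5 g(s) ds = -417.65625.
M_6 ≈ -416.733941.
Error ≈ -417.65625 − (-416.733941) ≈ -0.9223.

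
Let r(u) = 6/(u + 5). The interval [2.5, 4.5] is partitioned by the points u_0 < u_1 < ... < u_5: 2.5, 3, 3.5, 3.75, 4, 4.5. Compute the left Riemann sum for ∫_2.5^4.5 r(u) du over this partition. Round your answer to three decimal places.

1.456

Subinterval widths: 0.5, 0.5, 0.25, 0.25, 0.5.
Left endpoints: 2.5, 3, 3.5, 3.75, 4.
r(2.5) = 0.8, r(3) = 0.75, r(3.5) = 12/17, r(3.75) = 24/35, r(4) = 2/3.
Sum = Σ Δu_i · r(u_i).
Sum ≈ 1.456.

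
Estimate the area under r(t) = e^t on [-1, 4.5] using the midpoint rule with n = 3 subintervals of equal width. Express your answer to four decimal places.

78.2246

Δt = (4.5 − (-1))/3 = 11/6.
Midpoints: -1/12, 1.75, 43/12.
r(-1/12) ≈ 0.9200, r(1.75) ≈ 5.7546, r(43/12) ≈ 35.9933.
Sum = Δt · [r(-1/12) + r(1.75) + r(43/12)].
Sum ≈ 78.2246.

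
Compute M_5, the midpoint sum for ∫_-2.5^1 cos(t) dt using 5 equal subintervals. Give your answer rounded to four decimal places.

1.4698

Δt = (1 − (-2.5))/5 = 0.7.
Midpoints: -2.15, -1.45, -0.75, -0.05, 0.65.
f(-2.15) ≈ -0.5474, f(-1.45) ≈ 0.1205, f(-0.75) ≈ 0.7317, f(-0.05) ≈ 0.9988, f(0.65) ≈ 0.7961.
Sum = Δt · [f(-2.15) + f(-1.45) + f(-0.75) + f(-0.05) + f(0.65)].
Sum ≈ 1.4698.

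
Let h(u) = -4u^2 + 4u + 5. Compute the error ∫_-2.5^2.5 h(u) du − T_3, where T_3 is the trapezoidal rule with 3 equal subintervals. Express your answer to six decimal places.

Exact integral: ∫_-2.5^2.5 h(u) du ≈ -16.66666667.
T_3 ≈ -25.92592593.
Error ≈ -16.66666667 − (-25.92592593) ≈ 9.259259.

9.259259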